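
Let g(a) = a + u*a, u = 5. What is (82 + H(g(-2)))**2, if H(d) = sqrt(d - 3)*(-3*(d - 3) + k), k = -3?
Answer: -19736 + 6888*I*sqrt(15) ≈ -19736.0 + 26677.0*I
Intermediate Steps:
g(a) = 6*a (g(a) = a + 5*a = 6*a)
H(d) = sqrt(-3 + d)*(6 - 3*d) (H(d) = sqrt(d - 3)*(-3*(d - 3) - 3) = sqrt(-3 + d)*(-3*(-3 + d) - 3) = sqrt(-3 + d)*((9 - 3*d) - 3) = sqrt(-3 + d)*(6 - 3*d))
(82 + H(g(-2)))**2 = (82 + 3*sqrt(-3 + 6*(-2))*(2 - 6*(-2)))**2 = (82 + 3*sqrt(-3 - 12)*(2 - 1*(-12)))**2 = (82 + 3*sqrt(-15)*(2 + 12))**2 = (82 + 3*(I*sqrt(15))*14)**2 = (82 + 42*I*sqrt(15))**2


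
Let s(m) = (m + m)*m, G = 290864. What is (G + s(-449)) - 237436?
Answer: 456630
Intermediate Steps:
s(m) = 2*m² (s(m) = (2*m)*m = 2*m²)
(G + s(-449)) - 237436 = (290864 + 2*(-449)²) - 237436 = (290864 + 2*201601) - 237436 = (290864 + 403202) - 237436 = 694066 - 237436 = 456630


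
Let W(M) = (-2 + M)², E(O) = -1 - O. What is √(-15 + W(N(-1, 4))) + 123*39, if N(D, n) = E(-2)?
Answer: 4797 + I*√14 ≈ 4797.0 + 3.7417*I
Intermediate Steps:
N(D, n) = 1 (N(D, n) = -1 - 1*(-2) = -1 + 2 = 1)
√(-15 + W(N(-1, 4))) + 123*39 = √(-15 + (-2 + 1)²) + 123*39 = √(-15 + (-1)²) + 4797 = √(-15 + 1) + 4797 = √(-14) + 4797 = I*√14 + 4797 = 4797 + I*√14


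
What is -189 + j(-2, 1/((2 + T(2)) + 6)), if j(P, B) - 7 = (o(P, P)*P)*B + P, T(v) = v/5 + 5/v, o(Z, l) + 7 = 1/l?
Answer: -19906/109 ≈ -182.62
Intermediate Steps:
o(Z, l) = -7 + 1/l
T(v) = 5/v + v/5 (T(v) = v*(⅕) + 5/v = v/5 + 5/v = 5/v + v/5)
j(P, B) = 7 + P + B*P*(-7 + 1/P) (j(P, B) = 7 + (((-7 + 1/P)*P)*B + P) = 7 + ((P*(-7 + 1/P))*B + P) = 7 + (B*P*(-7 + 1/P) + P) = 7 + (P + B*P*(-7 + 1/P)) = 7 + P + B*P*(-7 + 1/P))
-189 + j(-2, 1/((2 + T(2)) + 6)) = -189 + (7 - 2 - (-1 + 7*(-2))/((2 + (5/2 + (⅕)*2)) + 6)) = -189 + (7 - 2 - (-1 - 14)/((2 + (5*(½) + ⅖)) + 6)) = -189 + (7 - 2 - 1*(-15)/((2 + (5/2 + ⅖)) + 6)) = -189 + (7 - 2 - 1*(-15)/((2 + 29/10) + 6)) = -189 + (7 - 2 - 1*(-15)/(49/10 + 6)) = -189 + (7 - 2 - 1*(-15)/109/10) = -189 + (7 - 2 - 1*10/109*(-15)) = -189 + (7 - 2 + 150/109) = -189 + 695/109 = -19906/109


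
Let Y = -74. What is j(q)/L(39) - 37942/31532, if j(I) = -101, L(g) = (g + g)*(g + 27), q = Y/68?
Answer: -49627537/40581684 ≈ -1.2229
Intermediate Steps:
q = -37/34 (q = -74/68 = -74*1/68 = -37/34 ≈ -1.0882)
L(g) = 2*g*(27 + g) (L(g) = (2*g)*(27 + g) = 2*g*(27 + g))
j(q)/L(39) - 37942/31532 = -101*1/(78*(27 + 39)) - 37942/31532 = -101/(2*39*66) - 37942*1/31532 = -101/5148 - 18971/15766 = -49627537/40581684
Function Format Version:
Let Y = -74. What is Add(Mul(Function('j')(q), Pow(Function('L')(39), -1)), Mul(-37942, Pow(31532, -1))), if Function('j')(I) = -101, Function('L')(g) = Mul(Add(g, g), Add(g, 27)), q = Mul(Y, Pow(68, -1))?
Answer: Rational(-49627537, 40581684) ≈ -1.2229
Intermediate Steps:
q = Rational(-37, 34) (q = Mul(-74, Pow(68, -1)) = Mul(-74, Rational(1, 68)) = Rational(-37, 34) ≈ -1.0882)
Function('L')(g) = Mul(2, g, Add(27, g)) (Function('L')(g) = Mul(Mul(2, g), Add(27, g)) = Mul(2, g, Add(27, g)))
Add(Mul(Function('j')(q), Pow(Function('L')(39), -1)), Mul(-37942, Pow(31532, -1))) = Add(Mul(-101, Pow(Mul(2, 39, Add(27, 39)), -1)), Mul(-37942, Pow(31532, -1))) = Add(Mul(-101, Pow(Mul(2, 39, 66), -1)), Mul(-37942, Rational(1, 31532))) = Add(Mul(-101, Pow(5148, -1)), Rational(-18971, 15766)) = Add(Mul(-101, Rational(1, 5148)), Rational(-18971, 15766)) = Add(Rational(-101, 5148), Rational(-18971, 15766)) = Rational(-49627537, 40581684)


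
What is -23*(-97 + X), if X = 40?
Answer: 1311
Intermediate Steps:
-23*(-97 + X) = -23*(-97 + 40) = -23*(-57) = 1311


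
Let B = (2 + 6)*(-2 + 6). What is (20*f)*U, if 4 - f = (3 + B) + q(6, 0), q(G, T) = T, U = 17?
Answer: -10540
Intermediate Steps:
B = 32 (B = 8*4 = 32)
f = -31 (f = 4 - ((3 + 32) + 0) = 4 - (35 + 0) = 4 - 1*35 = 4 - 35 = -31)
(20*f)*U = (20*(-31))*17 = -620*17 = -10540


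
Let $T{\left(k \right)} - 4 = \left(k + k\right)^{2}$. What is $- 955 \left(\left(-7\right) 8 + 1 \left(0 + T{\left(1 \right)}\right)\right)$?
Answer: $45840$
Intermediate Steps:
$T{\left(k \right)} = 4 + 4 k^{2}$ ($T{\left(k \right)} = 4 + \left(k + k\right)^{2} = 4 + \left(2 k\right)^{2} = 4 + 4 k^{2}$)
$- 955 \left(\left(-7\right) 8 + 1 \left(0 + T{\left(1 \right)}\right)\right) = - 955 \left(\left(-7\right) 8 + 1 \left(0 + \left(4 + 4 \cdot 1^{2}\right)\right)\right) = - 955 \left(-56 + 1 \left(0 + \left(4 + 4 \cdot 1\right)\right)\right) = - 955 \left(-56 + 1 \left(0 + \left(4 + 4\right)\right)\right) = - 955 \left(-56 + 1 \left(0 + 8\right)\right) = - 955 \left(-56 + 1 \cdot 8\right) = - 955 \left(-56 + 8\right) = \left(-955\right) \left(-48\right) = 45840$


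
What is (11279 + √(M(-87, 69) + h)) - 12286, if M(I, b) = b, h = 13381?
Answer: -1007 + 5*√538 ≈ -891.03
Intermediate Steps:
(11279 + √(M(-87, 69) + h)) - 12286 = (11279 + √(69 + 13381)) - 12286 = (11279 + √13450) - 12286 = (11279 + 5*√538) - 12286 = -1007 + 5*√538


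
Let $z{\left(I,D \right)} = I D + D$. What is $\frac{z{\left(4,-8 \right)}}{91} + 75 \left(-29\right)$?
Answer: $- \frac{197965}{91} \approx -2175.4$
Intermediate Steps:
$z{\left(I,D \right)} = D + D I$ ($z{\left(I,D \right)} = D I + D = D + D I$)
$\frac{z{\left(4,-8 \right)}}{91} + 75 \left(-29\right) = \frac{\left(-8\right) \left(1 + 4\right)}{91} + 75 \left(-29\right) = \left(-8\right) 5 \cdot \frac{1}{91} - 2175 = \left(-40\right) \frac{1}{91} - 2175 = - \frac{40}{91} - 2175 = - \frac{197965}{91}$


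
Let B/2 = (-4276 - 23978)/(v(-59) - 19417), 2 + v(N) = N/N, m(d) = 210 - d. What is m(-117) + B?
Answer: 3203097/9709 ≈ 329.91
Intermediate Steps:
v(N) = -1 (v(N) = -2 + N/N = -2 + 1 = -1)
B = 28254/9709 (B = 2*((-4276 - 23978)/(-1 - 19417)) = 2*(-28254/(-19418)) = 2*(-28254*(-1/19418)) = 2*(14127/9709) = 28254/9709 ≈ 2.9101)
m(-117) + B = (210 - 1*(-117)) + 28254/9709 = (210 + 117) + 28254/9709 = 327 + 28254/9709 = 3203097/9709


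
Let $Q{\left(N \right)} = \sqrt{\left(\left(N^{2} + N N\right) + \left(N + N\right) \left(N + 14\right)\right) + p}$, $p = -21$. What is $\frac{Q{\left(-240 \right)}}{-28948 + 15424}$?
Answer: $- \frac{\sqrt{24851}}{4508} \approx -0.034969$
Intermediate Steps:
$Q{\left(N \right)} = \sqrt{-21 + 2 N^{2} + 2 N \left(14 + N\right)}$ ($Q{\left(N \right)} = \sqrt{\left(\left(N^{2} + N N\right) + \left(N + N\right) \left(N + 14\right)\right) - 21} = \sqrt{\left(\left(N^{2} + N^{2}\right) + 2 N \left(14 + N\right)\right) - 21} = \sqrt{\left(2 N^{2} + 2 N \left(14 + N\right)\right) - 21} = \sqrt{-21 + 2 N^{2} + 2 N \left(14 + N\right)}$)
$\frac{Q{\left(-240 \right)}}{-28948 + 15424} = \frac{\sqrt{-21 + 4 \left(-240\right)^{2} + 28 \left(-240\right)}}{-28948 + 15424} = \frac{\sqrt{-21 + 4 \cdot 57600 - 6720}}{-13524} = \sqrt{-21 + 230400 - 6720} \left(- \frac{1}{13524}\right) = \sqrt{223659} \left(- \frac{1}{13524}\right) = 3 \sqrt{24851} \left(- \frac{1}{13524}\right) = - \frac{\sqrt{24851}}{4508}$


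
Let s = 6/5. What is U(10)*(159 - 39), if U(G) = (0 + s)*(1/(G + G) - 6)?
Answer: -4284/5 ≈ -856.80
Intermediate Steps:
s = 6/5 (s = 6*(⅕) = 6/5 ≈ 1.2000)
U(G) = -36/5 + 3/(5*G) (U(G) = (0 + 6/5)*(1/(G + G) - 6) = 6*(1/(2*G) - 6)/5 = 6*(-6 + 1/(2*G))/5 = -36/5 + 3/(5*G))
U(10)*(159 - 39) = ((⅗)*(1 - 12*10)/10)*(159 - 39) = ((⅗)*(⅒)*(1 - 120))*120 = ((⅗)*(⅒)*(-119))*120 = -357/50*120 = -4284/5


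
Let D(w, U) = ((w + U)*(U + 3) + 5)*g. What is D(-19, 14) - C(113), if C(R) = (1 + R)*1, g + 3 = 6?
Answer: -354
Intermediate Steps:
g = 3 (g = -3 + 6 = 3)
C(R) = 1 + R
D(w, U) = 15 + 3*(3 + U)*(U + w) (D(w, U) = ((w + U)*(U + 3) + 5)*3 = ((U + w)*(3 + U) + 5)*3 = ((3 + U)*(U + w) + 5)*3 = (5 + (3 + U)*(U + w))*3 = 15 + 3*(3 + U)*(U + w))
D(-19, 14) - C(113) = (15 + 3*14² + 9*14 + 9*(-19) + 3*14*(-19)) - (1 + 113) = (15 + 3*196 + 126 - 171 - 798) - 1*114 = (15 + 588 + 126 - 171 - 798) - 114 = -240 - 114 = -354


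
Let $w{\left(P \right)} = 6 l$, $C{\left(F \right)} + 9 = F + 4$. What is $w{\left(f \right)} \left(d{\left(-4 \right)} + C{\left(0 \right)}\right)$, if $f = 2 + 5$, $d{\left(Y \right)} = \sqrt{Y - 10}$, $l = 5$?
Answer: $-150 + 30 i \sqrt{14} \approx -150.0 + 112.25 i$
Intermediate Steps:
$C{\left(F \right)} = -5 + F$ ($C{\left(F \right)} = -9 + \left(F + 4\right) = -9 + \left(4 + F\right) = -5 + F$)
$d{\left(Y \right)} = \sqrt{-10 + Y}$
$f = 7$
$w{\left(P \right)} = 30$ ($w{\left(P \right)} = 6 \cdot 5 = 30$)
$w{\left(f \right)} \left(d{\left(-4 \right)} + C{\left(0 \right)}\right) = 30 \left(\sqrt{-10 - 4} + \left(-5 + 0\right)\right) = 30 \left(\sqrt{-14} - 5\right) = 30 \left(i \sqrt{14} - 5\right) = 30 \left(-5 + i \sqrt{14}\right) = -150 + 30 i \sqrt{14}$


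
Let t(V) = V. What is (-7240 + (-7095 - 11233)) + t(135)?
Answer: -25433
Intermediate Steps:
(-7240 + (-7095 - 11233)) + t(135) = (-7240 + (-7095 - 11233)) + 135 = (-7240 - 18328) + 135 = -25568 + 135 = -25433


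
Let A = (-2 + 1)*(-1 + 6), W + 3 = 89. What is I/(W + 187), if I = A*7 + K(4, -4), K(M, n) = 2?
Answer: -11/91 ≈ -0.12088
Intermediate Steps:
W = 86 (W = -3 + 89 = 86)
A = -5 (A = -1*5 = -5)
I = -33 (I = -5*7 + 2 = -35 + 2 = -33)
I/(W + 187) = -33/(86 + 187) = -33/273 = (1/273)*(-33) = -11/91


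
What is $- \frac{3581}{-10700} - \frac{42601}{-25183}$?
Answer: $\frac{546011023}{269458100} \approx 2.0263$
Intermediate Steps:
$- \frac{3581}{-10700} - \frac{42601}{-25183} = \left(-3581\right) \left(- \frac{1}{10700}\right) - - \frac{42601}{25183} = \frac{3581}{10700} + \frac{42601}{25183} = \frac{546011023}{269458100}$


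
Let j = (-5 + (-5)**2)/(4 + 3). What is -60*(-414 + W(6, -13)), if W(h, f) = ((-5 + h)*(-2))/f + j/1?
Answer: 2244000/91 ≈ 24659.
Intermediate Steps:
j = 20/7 (j = (-5 + 25)/7 = 20*(1/7) = 20/7 ≈ 2.8571)
W(h, f) = 20/7 + (10 - 2*h)/f (W(h, f) = ((-5 + h)*(-2))/f + (20/7)/1 = (10 - 2*h)/f + (20/7)*1 = (10 - 2*h)/f + 20/7 = 20/7 + (10 - 2*h)/f)
-60*(-414 + W(6, -13)) = -60*(-414 + (2/7)*(35 - 7*6 + 10*(-13))/(-13)) = -60*(-414 + (2/7)*(-1/13)*(35 - 42 - 130)) = -60*(-414 + (2/7)*(-1/13)*(-137)) = -60*(-414 + 274/91) = -60*(-37400/91) = 2244000/91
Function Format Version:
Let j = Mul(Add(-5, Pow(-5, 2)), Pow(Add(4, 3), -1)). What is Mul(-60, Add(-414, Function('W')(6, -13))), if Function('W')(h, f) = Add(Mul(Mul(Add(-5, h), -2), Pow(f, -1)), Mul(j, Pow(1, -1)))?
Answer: Rational(2244000, 91) ≈ 24659.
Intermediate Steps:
j = Rational(20, 7) (j = Mul(Add(-5, 25), Pow(7, -1)) = Mul(20, Rational(1, 7)) = Rational(20, 7) ≈ 2.8571)
Function('W')(h, f) = Add(Rational(20, 7), Mul(Pow(f, -1), Add(10, Mul(-2, h)))) (Function('W')(h, f) = Add(Mul(Mul(Add(-5, h), -2), Pow(f, -1)), Mul(Rational(20, 7), Pow(1, -1))) = Add(Mul(Add(10, Mul(-2, h)), Pow(f, -1)), Mul(Rational(20, 7), 1)) = Add(Mul(Pow(f, -1), Add(10, Mul(-2, h))), Rational(20, 7)) = Add(Rational(20, 7), Mul(Pow(f, -1), Add(10, Mul(-2, h)))))
Mul(-60, Add(-414, Function('W')(6, -13))) = Mul(-60, Add(-414, Mul(Rational(2, 7), Pow(-13, -1), Add(35, Mul(-7, 6), Mul(10, -13))))) = Mul(-60, Add(-414, Mul(Rational(2, 7), Rational(-1, 13), Add(35, -42, -130)))) = Mul(-60, Add(-414, Mul(Rational(2, 7), Rational(-1, 13), -137))) = Mul(-60, Add(-414, Rational(274, 91))) = Mul(-60, Rational(-37400, 91)) = Rational(2244000, 91)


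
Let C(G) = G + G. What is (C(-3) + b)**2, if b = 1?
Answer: 25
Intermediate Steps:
C(G) = 2*G
(C(-3) + b)**2 = (2*(-3) + 1)**2 = (-6 + 1)**2 = (-5)**2 = 25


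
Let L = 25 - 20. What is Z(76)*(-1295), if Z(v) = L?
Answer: -6475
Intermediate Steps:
L = 5
Z(v) = 5
Z(76)*(-1295) = 5*(-1295) = -6475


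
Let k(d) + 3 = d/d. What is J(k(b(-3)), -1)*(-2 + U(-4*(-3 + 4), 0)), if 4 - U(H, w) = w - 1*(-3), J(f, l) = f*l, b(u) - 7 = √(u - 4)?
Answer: -2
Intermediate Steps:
b(u) = 7 + √(-4 + u) (b(u) = 7 + √(u - 4) = 7 + √(-4 + u))
k(d) = -2 (k(d) = -3 + d/d = -3 + 1 = -2)
U(H, w) = 1 - w (U(H, w) = 4 - (w - 1*(-3)) = 4 - (w + 3) = 4 - (3 + w) = 4 + (-3 - w) = 1 - w)
J(k(b(-3)), -1)*(-2 + U(-4*(-3 + 4), 0)) = (-2*(-1))*(-2 + (1 - 1*0)) = 2*(-2 + (1 + 0)) = 2*(-2 + 1) = 2*(-1) = -2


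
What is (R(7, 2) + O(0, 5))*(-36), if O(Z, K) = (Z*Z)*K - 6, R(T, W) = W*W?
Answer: 72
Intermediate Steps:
R(T, W) = W²
O(Z, K) = -6 + K*Z² (O(Z, K) = Z²*K - 6 = K*Z² - 6 = -6 + K*Z²)
(R(7, 2) + O(0, 5))*(-36) = (2² + (-6 + 5*0²))*(-36) = (4 + (-6 + 5*0))*(-36) = (4 + (-6 + 0))*(-36) = (4 - 6)*(-36) = -2*(-36) = 72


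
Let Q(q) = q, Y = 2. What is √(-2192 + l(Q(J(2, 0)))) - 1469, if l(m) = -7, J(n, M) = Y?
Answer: -1469 + I*√2199 ≈ -1469.0 + 46.893*I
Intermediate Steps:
J(n, M) = 2
√(-2192 + l(Q(J(2, 0)))) - 1469 = √(-2192 - 7) - 1469 = √(-2199) - 1469 = I*√2199 - 1469 = -1469 + I*√2199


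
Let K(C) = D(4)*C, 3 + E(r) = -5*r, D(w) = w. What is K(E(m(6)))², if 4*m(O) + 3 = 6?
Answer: 729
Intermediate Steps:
m(O) = ¾ (m(O) = -¾ + (¼)*6 = -¾ + 3/2 = ¾)
E(r) = -3 - 5*r
K(C) = 4*C
K(E(m(6)))² = (4*(-3 - 5*¾))² = (4*(-3 - 15/4))² = (4*(-27/4))² = (-27)² = 729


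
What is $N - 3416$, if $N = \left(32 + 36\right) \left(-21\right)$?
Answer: $-4844$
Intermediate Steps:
$N = -1428$ ($N = 68 \left(-21\right) = -1428$)
$N - 3416 = -1428 - 3416 = -4844$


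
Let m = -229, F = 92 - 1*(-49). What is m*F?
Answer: -32289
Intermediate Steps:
F = 141 (F = 92 + 49 = 141)
m*F = -229*141 = -32289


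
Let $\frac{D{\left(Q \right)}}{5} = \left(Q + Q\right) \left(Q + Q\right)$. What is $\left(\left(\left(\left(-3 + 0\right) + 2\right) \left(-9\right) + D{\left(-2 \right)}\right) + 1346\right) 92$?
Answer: $132020$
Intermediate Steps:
$D{\left(Q \right)} = 20 Q^{2}$ ($D{\left(Q \right)} = 5 \left(Q + Q\right) \left(Q + Q\right) = 5 \cdot 2 Q 2 Q = 5 \cdot 4 Q^{2} = 20 Q^{2}$)
$\left(\left(\left(\left(-3 + 0\right) + 2\right) \left(-9\right) + D{\left(-2 \right)}\right) + 1346\right) 92 = \left(\left(\left(\left(-3 + 0\right) + 2\right) \left(-9\right) + 20 \left(-2\right)^{2}\right) + 1346\right) 92 = \left(\left(\left(-3 + 2\right) \left(-9\right) + 20 \cdot 4\right) + 1346\right) 92 = \left(\left(\left(-1\right) \left(-9\right) + 80\right) + 1346\right) 92 = \left(\left(9 + 80\right) + 1346\right) 92 = \left(89 + 1346\right) 92 = 1435 \cdot 92 = 132020$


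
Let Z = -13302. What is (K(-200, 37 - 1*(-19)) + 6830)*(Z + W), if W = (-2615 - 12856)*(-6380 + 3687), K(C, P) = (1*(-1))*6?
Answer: 284220289224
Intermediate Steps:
K(C, P) = -6 (K(C, P) = -1*6 = -6)
W = 41663403 (W = -15471*(-2693) = 41663403)
(K(-200, 37 - 1*(-19)) + 6830)*(Z + W) = (-6 + 6830)*(-13302 + 41663403) = 6824*41650101 = 284220289224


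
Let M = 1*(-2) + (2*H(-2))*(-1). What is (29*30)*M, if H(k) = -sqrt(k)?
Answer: -1740 + 1740*I*sqrt(2) ≈ -1740.0 + 2460.7*I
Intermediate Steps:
M = -2 + 2*I*sqrt(2) (M = 1*(-2) + (2*(-sqrt(-2)))*(-1) = -2 + (2*(-I*sqrt(2)))*(-1) = -2 - 2*I*sqrt(2)*(-1) = -2 + 2*I*sqrt(2) ≈ -2.0 + 2.8284*I)
(29*30)*M = (29*30)*(-2 + 2*I*sqrt(2)) = 870*(-2 + 2*I*sqrt(2)) = -1740 + 1740*I*sqrt(2)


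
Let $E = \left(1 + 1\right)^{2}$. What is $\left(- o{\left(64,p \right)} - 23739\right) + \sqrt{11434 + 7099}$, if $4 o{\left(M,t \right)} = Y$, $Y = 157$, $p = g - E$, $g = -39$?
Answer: $- \frac{95113}{4} + \sqrt{18533} \approx -23642.0$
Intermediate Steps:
$E = 4$ ($E = 2^{2} = 4$)
$p = -43$ ($p = -39 - 4 = -43$)
$o{\left(M,t \right)} = \frac{157}{4}$ ($o{\left(M,t \right)} = \frac{1}{4} \cdot 157 = \frac{157}{4}$)
$\left(- o{\left(64,p \right)} - 23739\right) + \sqrt{11434 + 7099} = \left(\left(-1\right) \frac{157}{4} - 23739\right) + \sqrt{11434 + 7099} = \left(- \frac{157}{4} - 23739\right) + \sqrt{18533} = - \frac{95113}{4} + \sqrt{18533}$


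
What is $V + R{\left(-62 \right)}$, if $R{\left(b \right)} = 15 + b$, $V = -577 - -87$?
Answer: $-537$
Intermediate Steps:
$V = -490$ ($V = -577 + 87 = -490$)
$V + R{\left(-62 \right)} = -490 + \left(15 - 62\right) = -490 - 47 = -537$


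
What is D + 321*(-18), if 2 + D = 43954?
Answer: 38174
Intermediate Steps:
D = 43952 (D = -2 + 43954 = 43952)
D + 321*(-18) = 43952 + 321*(-18) = 43952 - 5778 = 38174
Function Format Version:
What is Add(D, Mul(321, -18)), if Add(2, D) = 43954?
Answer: 38174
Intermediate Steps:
D = 43952 (D = Add(-2, 43954) = 43952)
Add(D, Mul(321, -18)) = Add(43952, Mul(321, -18)) = Add(43952, -5778) = 38174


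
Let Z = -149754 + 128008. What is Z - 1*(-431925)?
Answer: 410179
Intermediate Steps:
Z = -21746
Z - 1*(-431925) = -21746 - 1*(-431925) = -21746 + 431925 = 410179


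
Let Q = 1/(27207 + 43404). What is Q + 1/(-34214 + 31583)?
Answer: -22660/61925847 ≈ -0.00036592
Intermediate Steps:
Q = 1/70611 ≈ 1.4162e-5
Q + 1/(-34214 + 31583) = 1/70611 + 1/(-34214 + 31583) = 1/70611 + 1/(-2631) = 1/70611 - 1/2631 = -22660/61925847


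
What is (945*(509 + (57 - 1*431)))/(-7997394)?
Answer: -42525/2665798 ≈ -0.015952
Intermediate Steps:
(945*(509 + (57 - 1*431)))/(-7997394) = (945*(509 + (57 - 431)))*(-1/7997394) = (945*(509 - 374))*(-1/7997394) = (945*135)*(-1/7997394) = 127575*(-1/7997394) = -42525/2665798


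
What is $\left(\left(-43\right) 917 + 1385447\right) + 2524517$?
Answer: $3870533$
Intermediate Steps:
$\left(\left(-43\right) 917 + 1385447\right) + 2524517 = \left(-39431 + 1385447\right) + 2524517 = 1346016 + 2524517 = 3870533$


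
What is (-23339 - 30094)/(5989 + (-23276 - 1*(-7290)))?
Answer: 53433/9997 ≈ 5.3449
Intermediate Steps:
(-23339 - 30094)/(5989 + (-23276 - 1*(-7290))) = -53433/(5989 + (-23276 + 7290)) = -53433/(5989 - 15986) = -53433/(-9997) = -53433*(-1/9997) = 53433/9997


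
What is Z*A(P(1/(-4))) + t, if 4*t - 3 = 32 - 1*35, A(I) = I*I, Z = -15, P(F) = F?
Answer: -15/16 ≈ -0.93750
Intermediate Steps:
A(I) = I**2
t = 0 (t = 3/4 + (32 - 1*35)/4 = 3/4 + (32 - 35)/4 = 3/4 + (1/4)*(-3) = 3/4 - 3/4 = 0)
Z*A(P(1/(-4))) + t = -15*(1/(-4))**2 + 0 = -15*(1*(-1/4))**2 + 0 = -15*(-1/4)**2 + 0 = -15*1/16 + 0 = -15/16 + 0 = -15/16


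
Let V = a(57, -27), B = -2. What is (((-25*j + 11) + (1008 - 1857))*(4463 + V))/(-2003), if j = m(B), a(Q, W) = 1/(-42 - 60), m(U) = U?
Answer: 179358650/102153 ≈ 1755.8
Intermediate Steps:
a(Q, W) = -1/102 (a(Q, W) = 1/(-102) = -1/102)
j = -2
V = -1/102 ≈ -0.0098039
(((-25*j + 11) + (1008 - 1857))*(4463 + V))/(-2003) = (((-25*(-2) + 11) + (1008 - 1857))*(4463 - 1/102))/(-2003) = (((50 + 11) - 849)*(455225/102))*(-1/2003) = ((61 - 849)*(455225/102))*(-1/2003) = -788*455225/102*(-1/2003) = -179358650/51*(-1/2003) = 179358650/102153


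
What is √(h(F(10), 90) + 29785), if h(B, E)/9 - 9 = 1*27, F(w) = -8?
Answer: √30109 ≈ 173.52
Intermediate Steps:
h(B, E) = 324 (h(B, E) = 81 + 9*(1*27) = 81 + 9*27 = 81 + 243 = 324)
√(h(F(10), 90) + 29785) = √(324 + 29785) = √30109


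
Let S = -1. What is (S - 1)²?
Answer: 4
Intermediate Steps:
(S - 1)² = (-1 - 1)² = (-2)² = 4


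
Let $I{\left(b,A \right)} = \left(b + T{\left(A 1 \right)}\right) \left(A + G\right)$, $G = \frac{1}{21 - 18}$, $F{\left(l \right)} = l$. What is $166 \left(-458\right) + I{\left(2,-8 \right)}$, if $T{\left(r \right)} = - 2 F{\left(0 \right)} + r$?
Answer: $-75982$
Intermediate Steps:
$T{\left(r \right)} = r$ ($T{\left(r \right)} = \left(-2\right) 0 + r = 0 + r = r$)
$G = \frac{1}{3} \approx 0.33333$
$I{\left(b,A \right)} = \left(\frac{1}{3} + A\right) \left(A + b\right)$ ($I{\left(b,A \right)} = \left(b + A 1\right) \left(A + \frac{1}{3}\right) = \left(b + A\right) \left(\frac{1}{3} + A\right) = \left(A + b\right) \left(\frac{1}{3} + A\right) = \left(\frac{1}{3} + A\right) \left(A + b\right)$)
$166 \left(-458\right) + I{\left(2,-8 \right)} = 166 \left(-458\right) + \left(\left(-8\right)^{2} + \frac{1}{3} \left(-8\right) + \frac{1}{3} \cdot 2 - 16\right) = -76028 + \left(64 - \frac{8}{3} + \frac{2}{3} - 16\right) = -76028 + 46 = -75982$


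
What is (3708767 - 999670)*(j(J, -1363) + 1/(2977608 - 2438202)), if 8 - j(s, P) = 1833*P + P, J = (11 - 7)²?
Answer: 3652892615163613597/539406 ≈ 6.7721e+12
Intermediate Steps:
J = 16 (J = 4² = 16)
j(s, P) = 8 - 1834*P (j(s, P) = 8 - (1833*P + P) = 8 - 1834*P)
(3708767 - 999670)*(j(J, -1363) + 1/(2977608 - 2438202)) = (3708767 - 999670)*((8 - 1834*(-1363)) + 1/(2977608 - 2438202)) = 2709097*((8 + 2499742) + 1/539406) = 2709097*(2499750 + 1/539406) = 2709097*(1348380148501/539406) = 3652892615163613597/539406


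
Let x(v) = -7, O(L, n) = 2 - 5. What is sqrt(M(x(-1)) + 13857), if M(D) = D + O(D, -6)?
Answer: sqrt(13847) ≈ 117.67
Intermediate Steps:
O(L, n) = -3
M(D) = -3 + D (M(D) = D - 3 = -3 + D)
sqrt(M(x(-1)) + 13857) = sqrt((-3 - 7) + 13857) = sqrt(-10 + 13857) = sqrt(13847)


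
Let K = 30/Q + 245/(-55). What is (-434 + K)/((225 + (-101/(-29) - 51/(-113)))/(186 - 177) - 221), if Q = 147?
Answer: 6966747981/3108809704 ≈ 2.2410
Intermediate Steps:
K = -2291/539 (K = 30/147 + 245/(-55) = 30*(1/147) + 245*(-1/55) = 10/49 - 49/11 = -2291/539 ≈ -4.2505)
(-434 + K)/((225 + (-101/(-29) - 51/(-113)))/(186 - 177) - 221) = (-434 - 2291/539)/((225 + (-101/(-29) - 51/(-113)))/(186 - 177) - 221) = -236217/(539*((225 + (-101*(-1/29) - 51*(-1/113)))/9 - 221)) = -236217/(539*((225 + (101/29 + 51/113))*(⅑) - 221)) = -236217/(539*((225 + 12892/3277)*(⅑) - 221)) = -236217/(539*((750217/3277)*(⅑) - 221)) = -236217/(539*(750217/29493 - 221)) = -236217/(539*(-5767736/29493)) = -236217/539*(-29493/5767736) = 6966747981/3108809704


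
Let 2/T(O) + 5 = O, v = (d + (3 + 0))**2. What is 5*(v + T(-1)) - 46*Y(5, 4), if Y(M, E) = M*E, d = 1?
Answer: -2525/3 ≈ -841.67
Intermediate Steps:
v = 16 (v = (1 + (3 + 0))**2 = (1 + 3)**2 = 4**2 = 16)
T(O) = 2/(-5 + O)
Y(M, E) = E*M
5*(v + T(-1)) - 46*Y(5, 4) = 5*(16 + 2/(-5 - 1)) - 184*5 = 5*(16 + 2/(-6)) - 46*20 = 5*(16 + 2*(-1/6)) - 920 = 5*(16 - 1/3) - 920 = 5*(47/3) - 920 = 235/3 - 920 = -2525/3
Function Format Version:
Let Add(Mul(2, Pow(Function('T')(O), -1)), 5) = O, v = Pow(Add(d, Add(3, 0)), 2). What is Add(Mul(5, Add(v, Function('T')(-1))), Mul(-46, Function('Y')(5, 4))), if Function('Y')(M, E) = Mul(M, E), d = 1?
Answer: Rational(-2525, 3) ≈ -841.67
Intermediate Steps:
v = 16 (v = Pow(Add(1, Add(3, 0)), 2) = Pow(Add(1, 3), 2) = Pow(4, 2) = 16)
Function('T')(O) = Mul(2, Pow(Add(-5, O), -1))
Function('Y')(M, E) = Mul(E, M)
Add(Mul(5, Add(v, Function('T')(-1))), Mul(-46, Function('Y')(5, 4))) = Add(Mul(5, Add(16, Mul(2, Pow(Add(-5, -1), -1)))), Mul(-46, Mul(4, 5))) = Add(Mul(5, Add(16, Mul(2, Pow(-6, -1)))), Mul(-46, 20)) = Add(Mul(5, Add(16, Mul(2, Rational(-1, 6)))), -920) = Add(Mul(5, Add(16, Rational(-1, 3))), -920) = Add(Mul(5, Rational(47, 3)), -920) = Add(Rational(235, 3), -920) = Rational(-2525, 3)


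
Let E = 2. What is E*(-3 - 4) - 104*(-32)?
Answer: 3314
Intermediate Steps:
E*(-3 - 4) - 104*(-32) = 2*(-3 - 4) - 104*(-32) = 2*(-7) + 3328 = -14 + 3328 = 3314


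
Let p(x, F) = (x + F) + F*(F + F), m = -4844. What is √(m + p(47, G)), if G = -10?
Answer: I*√4607 ≈ 67.875*I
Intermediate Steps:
p(x, F) = F + x + 2*F² (p(x, F) = (F + x) + F*(2*F) = (F + x) + 2*F² = F + x + 2*F²)
√(m + p(47, G)) = √(-4844 + (-10 + 47 + 2*(-10)²)) = √(-4844 + (-10 + 47 + 2*100)) = √(-4844 + (-10 + 47 + 200)) = √(-4844 + 237) = √(-4607) = I*√4607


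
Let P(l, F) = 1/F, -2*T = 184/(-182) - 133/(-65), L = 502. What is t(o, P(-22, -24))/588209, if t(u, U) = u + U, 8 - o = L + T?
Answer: -5389283/6423242280 ≈ -0.00083903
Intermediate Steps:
T = -471/910 (T = -(184/(-182) - 133/(-65))/2 = -(184*(-1/182) - 133*(-1/65))/2 = -(-92/91 + 133/65)/2 = -½*471/455 = -471/910 ≈ -0.51758)
o = -449069/910 (o = 8 - (502 - 471/910) = 8 - 1*456349/910 = 8 - 456349/910 = -449069/910 ≈ -493.48)
t(u, U) = U + u
t(o, P(-22, -24))/588209 = (1/(-24) - 449069/910)/588209 = (-1/24 - 449069/910)*(1/588209) = -5389283/10920*1/588209 = -5389283/6423242280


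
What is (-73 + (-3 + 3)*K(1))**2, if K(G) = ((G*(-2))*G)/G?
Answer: 5329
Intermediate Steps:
K(G) = -2*G (K(G) = ((-2*G)*G)/G = (-2*G**2)/G = -2*G)
(-73 + (-3 + 3)*K(1))**2 = (-73 + (-3 + 3)*(-2*1))**2 = (-73 + 0*(-2))**2 = (-73 + 0)**2 = (-73)**2 = 5329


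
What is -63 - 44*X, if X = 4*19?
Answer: -3407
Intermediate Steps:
X = 76
-63 - 44*X = -63 - 44*76 = -63 - 3344 = -3407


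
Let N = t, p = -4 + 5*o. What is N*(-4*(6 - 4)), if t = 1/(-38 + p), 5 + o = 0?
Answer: 8/67 ≈ 0.11940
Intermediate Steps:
o = -5 (o = -5 + 0 = -5)
p = -29 (p = -4 + 5*(-5) = -4 - 25 = -29)
t = -1/67 (t = 1/(-38 - 29) = 1/(-67) = -1/67 ≈ -0.014925)
N = -1/67 ≈ -0.014925
N*(-4*(6 - 4)) = -(-4)*(6 - 4)/67 = -(-4)*2/67 = -1/67*(-8) = 8/67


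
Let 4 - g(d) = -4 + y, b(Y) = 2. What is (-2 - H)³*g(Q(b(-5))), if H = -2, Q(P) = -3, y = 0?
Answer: 0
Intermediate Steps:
g(d) = 8 (g(d) = 4 - (-4 + 0) = 4 - 1*(-4) = 4 + 4 = 8)
(-2 - H)³*g(Q(b(-5))) = (-2 - 1*(-2))³*8 = (-2 + 2)³*8 = 0³*8 = 0*8 = 0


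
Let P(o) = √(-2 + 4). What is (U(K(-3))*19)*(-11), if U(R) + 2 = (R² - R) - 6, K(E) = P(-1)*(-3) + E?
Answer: -4598 - 4389*√2 ≈ -10805.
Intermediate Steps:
P(o) = √2
K(E) = E - 3*√2 (K(E) = √2*(-3) + E = -3*√2 + E = E - 3*√2)
U(R) = -8 + R² - R (U(R) = -2 + ((R² - R) - 6) = -2 + (-6 + R² - R) = -8 + R² - R)
(U(K(-3))*19)*(-11) = ((-8 + (-3 - 3*√2)² - (-3 - 3*√2))*19)*(-11) = ((-8 + (-3 - 3*√2)² + (3 + 3*√2))*19)*(-11) = ((-5 + (-3 - 3*√2)² + 3*√2)*19)*(-11) = (-95 + 19*(-3 - 3*√2)² + 57*√2)*(-11) = 1045 - 627*√2 - 209*(-3 - 3*√2)²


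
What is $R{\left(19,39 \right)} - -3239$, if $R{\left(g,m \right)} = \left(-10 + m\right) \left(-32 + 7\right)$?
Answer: $2514$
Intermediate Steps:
$R{\left(g,m \right)} = 250 - 25 m$ ($R{\left(g,m \right)} = \left(-10 + m\right) \left(-25\right) = 250 - 25 m$)
$R{\left(19,39 \right)} - -3239 = \left(250 - 975\right) - -3239 = \left(250 - 975\right) + 3239 = -725 + 3239 = 2514$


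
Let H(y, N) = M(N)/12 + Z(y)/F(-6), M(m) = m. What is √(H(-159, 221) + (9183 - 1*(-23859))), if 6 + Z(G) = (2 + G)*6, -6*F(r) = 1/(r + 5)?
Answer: √985407/6 ≈ 165.45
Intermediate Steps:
F(r) = -1/(6*(5 + r)) (F(r) = -1/(6*(r + 5)) = -1/(6*(5 + r)))
Z(G) = 6 + 6*G (Z(G) = -6 + (2 + G)*6 = -6 + (12 + 6*G) = 6 + 6*G)
H(y, N) = 36 + 36*y + N/12 (H(y, N) = N/12 + (6 + 6*y)/((-1/(30 + 6*(-6)))) = N*(1/12) + (6 + 6*y)/((-1/(30 - 36))) = N/12 + (6 + 6*y)/((-1/(-6))) = N/12 + (6 + 6*y)/((-1*(-⅙))) = N/12 + (6 + 6*y)/(⅙) = N/12 + (6 + 6*y)*6 = N/12 + (36 + 36*y) = 36 + 36*y + N/12)
√(H(-159, 221) + (9183 - 1*(-23859))) = √((36 + 36*(-159) + (1/12)*221) + (9183 - 1*(-23859))) = √((36 - 5724 + 221/12) + (9183 + 23859)) = √(-68035/12 + 33042) = √(328469/12) = √985407/6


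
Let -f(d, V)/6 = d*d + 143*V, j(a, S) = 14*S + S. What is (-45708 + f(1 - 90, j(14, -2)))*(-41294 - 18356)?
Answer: 4026017100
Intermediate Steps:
j(a, S) = 15*S
f(d, V) = -858*V - 6*d² (f(d, V) = -6*(d*d + 143*V) = -6*(d² + 143*V) = -858*V - 6*d²)
(-45708 + f(1 - 90, j(14, -2)))*(-41294 - 18356) = (-45708 + (-12870*(-2) - 6*(1 - 90)²))*(-41294 - 18356) = (-45708 + (-858*(-30) - 6*(-89)²))*(-59650) = (-45708 + (25740 - 6*7921))*(-59650) = (-45708 + (25740 - 47526))*(-59650) = (-45708 - 21786)*(-59650) = -67494*(-59650) = 4026017100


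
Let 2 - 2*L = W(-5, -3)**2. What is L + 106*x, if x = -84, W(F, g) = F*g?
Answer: -18031/2 ≈ -9015.5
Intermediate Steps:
L = -223/2 (L = 1 - (-5*(-3))**2/2 = 1 - 1/2*15**2 = 1 - 1/2*225 = 1 - 225/2 = -223/2 ≈ -111.50)
L + 106*x = -223/2 + 106*(-84) = -223/2 - 8904 = -18031/2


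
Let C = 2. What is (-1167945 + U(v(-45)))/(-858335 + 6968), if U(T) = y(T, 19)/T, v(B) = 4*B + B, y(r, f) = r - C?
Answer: 262787398/191557575 ≈ 1.3718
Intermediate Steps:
y(r, f) = -2 + r (y(r, f) = r - 1*2 = r - 2 = -2 + r)
v(B) = 5*B
U(T) = (-2 + T)/T
(-1167945 + U(v(-45)))/(-858335 + 6968) = (-1167945 + (-2 + 5*(-45))/((5*(-45))))/(-858335 + 6968) = (-1167945 + (-2 - 225)/(-225))/(-851367) = (-1167945 - 1/225*(-227))*(-1/851367) = (-1167945 + 227/225)*(-1/851367) = -262787398/225*(-1/851367) = 262787398/191557575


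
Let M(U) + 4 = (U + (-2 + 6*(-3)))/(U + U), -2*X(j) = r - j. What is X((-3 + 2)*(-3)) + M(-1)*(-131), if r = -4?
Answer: -848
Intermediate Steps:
X(j) = 2 + j/2 (X(j) = -(-4 - j)/2 = 2 + j/2)
M(U) = -4 + (-20 + U)/(2*U) (M(U) = -4 + (U + (-2 + 6*(-3)))/(U + U) = -4 + (U + (-2 - 18))/((2*U)) = -4 + (U - 20)*(1/(2*U)) = -4 + (-20 + U)*(1/(2*U)) = -4 + (-20 + U)/(2*U))
X((-3 + 2)*(-3)) + M(-1)*(-131) = (2 + ((-3 + 2)*(-3))/2) + (-7/2 - 10/(-1))*(-131) = (2 + (-1*(-3))/2) + (-7/2 - 10*(-1))*(-131) = (2 + (½)*3) + (-7/2 + 10)*(-131) = (2 + 3/2) + (13/2)*(-131) = 7/2 - 1703/2 = -848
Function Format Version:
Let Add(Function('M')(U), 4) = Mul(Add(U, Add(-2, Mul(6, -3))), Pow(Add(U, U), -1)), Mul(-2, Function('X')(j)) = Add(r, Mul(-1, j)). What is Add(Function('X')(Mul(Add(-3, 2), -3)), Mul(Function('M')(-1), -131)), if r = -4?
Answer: -848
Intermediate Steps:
Function('X')(j) = Add(2, Mul(Rational(1, 2), j)) (Function('X')(j) = Mul(Rational(-1, 2), Add(-4, Mul(-1, j))) = Add(2, Mul(Rational(1, 2), j)))
Function('M')(U) = Add(-4, Mul(Rational(1, 2), Pow(U, -1), Add(-20, U))) (Function('M')(U) = Add(-4, Mul(Add(U, Add(-2, Mul(6, -3))), Pow(Add(U, U), -1))) = Add(-4, Mul(Add(U, Add(-2, -18)), Pow(Mul(2, U), -1))) = Add(-4, Mul(Add(U, -20), Mul(Rational(1, 2), Pow(U, -1)))) = Add(-4, Mul(Add(-20, U), Mul(Rational(1, 2), Pow(U, -1)))) = Add(-4, Mul(Rational(1, 2), Pow(U, -1), Add(-20, U))))
Add(Function('X')(Mul(Add(-3, 2), -3)), Mul(Function('M')(-1), -131)) = Add(Add(2, Mul(Rational(1, 2), Mul(Add(-3, 2), -3))), Mul(Add(Rational(-7, 2), Mul(-10, Pow(-1, -1))), -131)) = Add(Add(2, Mul(Rational(1, 2), Mul(-1, -3))), Mul(Add(Rational(-7, 2), Mul(-10, -1)), -131)) = Add(Add(2, Mul(Rational(1, 2), 3)), Mul(Add(Rational(-7, 2), 10), -131)) = Add(Add(2, Rational(3, 2)), Mul(Rational(13, 2), -131)) = Add(Rational(7, 2), Rational(-1703, 2)) = -848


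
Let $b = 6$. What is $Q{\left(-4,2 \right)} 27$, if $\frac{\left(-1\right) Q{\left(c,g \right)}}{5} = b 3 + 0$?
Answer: $-2430$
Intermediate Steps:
$Q{\left(c,g \right)} = -90$ ($Q{\left(c,g \right)} = - 5 \left(6 \cdot 3 + 0\right) = - 5 \left(18 + 0\right) = \left(-5\right) 18 = -90$)
$Q{\left(-4,2 \right)} 27 = \left(-90\right) 27 = -2430$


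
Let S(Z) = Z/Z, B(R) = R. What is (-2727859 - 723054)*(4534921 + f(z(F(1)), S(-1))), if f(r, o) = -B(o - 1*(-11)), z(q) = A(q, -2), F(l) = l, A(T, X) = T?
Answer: -15649576421917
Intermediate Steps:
S(Z) = 1
z(q) = q
f(r, o) = -11 - o (f(r, o) = -(o - 1*(-11)) = -(o + 11) = -(11 + o) = -11 - o)
(-2727859 - 723054)*(4534921 + f(z(F(1)), S(-1))) = (-2727859 - 723054)*(4534921 + (-11 - 1*1)) = -3450913*(4534921 + (-11 - 1)) = -3450913*(4534921 - 12) = -3450913*4534909 = -15649576421917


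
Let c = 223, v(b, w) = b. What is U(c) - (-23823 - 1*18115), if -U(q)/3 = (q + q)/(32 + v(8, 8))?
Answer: 838091/20 ≈ 41905.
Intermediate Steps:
U(q) = -3*q/20 (U(q) = -3*(q + q)/(32 + 8) = -3*2*q/40 = -3*q/20)
U(c) - (-23823 - 1*18115) = -3/20*223 - (-23823 - 1*18115) = -669/20 - (-23823 - 18115) = -669/20 - 1*(-41938) = -669/20 + 41938 = 838091/20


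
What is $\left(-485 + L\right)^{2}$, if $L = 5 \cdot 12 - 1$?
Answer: $181476$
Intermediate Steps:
$L = 59$ ($L = 60 - 1 = 59$)
$\left(-485 + L\right)^{2} = \left(-485 + 59\right)^{2} = \left(-426\right)^{2} = 181476$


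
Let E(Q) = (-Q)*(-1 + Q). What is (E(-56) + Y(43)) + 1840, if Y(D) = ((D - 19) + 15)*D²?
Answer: 70759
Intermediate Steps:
E(Q) = -Q*(-1 + Q)
Y(D) = D²*(-4 + D) (Y(D) = ((-19 + D) + 15)*D² = (-4 + D)*D² = D²*(-4 + D))
(E(-56) + Y(43)) + 1840 = (-56*(1 - 1*(-56)) + 43²*(-4 + 43)) + 1840 = (-56*(1 + 56) + 1849*39) + 1840 = (-56*57 + 72111) + 1840 = (-3192 + 72111) + 1840 = 68919 + 1840 = 70759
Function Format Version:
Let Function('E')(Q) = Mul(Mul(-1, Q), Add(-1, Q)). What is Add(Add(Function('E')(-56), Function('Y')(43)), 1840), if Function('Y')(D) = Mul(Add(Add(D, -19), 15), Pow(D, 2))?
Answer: 70759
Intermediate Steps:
Function('E')(Q) = Mul(-1, Q, Add(-1, Q))
Function('Y')(D) = Mul(Pow(D, 2), Add(-4, D)) (Function('Y')(D) = Mul(Add(Add(-19, D), 15), Pow(D, 2)) = Mul(Add(-4, D), Pow(D, 2)) = Mul(Pow(D, 2), Add(-4, D)))
Add(Add(Function('E')(-56), Function('Y')(43)), 1840) = Add(Add(Mul(-56, Add(1, Mul(-1, -56))), Mul(Pow(43, 2), Add(-4, 43))), 1840) = Add(Add(Mul(-56, Add(1, 56)), Mul(1849, 39)), 1840) = Add(Add(Mul(-56, 57), 72111), 1840) = Add(Add(-3192, 72111), 1840) = Add(68919, 1840) = 70759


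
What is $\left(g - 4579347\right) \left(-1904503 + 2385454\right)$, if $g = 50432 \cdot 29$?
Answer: $-1499037214869$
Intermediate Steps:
$g = 1462528$
$\left(g - 4579347\right) \left(-1904503 + 2385454\right) = \left(1462528 - 4579347\right) \left(-1904503 + 2385454\right) = \left(-3116819\right) 480951 = -1499037214869$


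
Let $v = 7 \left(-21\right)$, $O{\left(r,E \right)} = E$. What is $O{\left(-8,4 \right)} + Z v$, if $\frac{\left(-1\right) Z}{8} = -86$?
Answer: $-101132$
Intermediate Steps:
$Z = 688$ ($Z = \left(-8\right) \left(-86\right) = 688$)
$v = -147$
$O{\left(-8,4 \right)} + Z v = 4 + 688 \left(-147\right) = 4 - 101136 = -101132$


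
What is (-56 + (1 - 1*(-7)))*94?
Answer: -4512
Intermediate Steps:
(-56 + (1 - 1*(-7)))*94 = (-56 + (1 + 7))*94 = (-56 + 8)*94 = -48*94 = -4512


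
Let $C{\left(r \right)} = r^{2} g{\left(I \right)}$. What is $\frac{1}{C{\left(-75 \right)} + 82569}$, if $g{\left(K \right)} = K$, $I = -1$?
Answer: $\frac{1}{76944} \approx 1.2996 \cdot 10^{-5}$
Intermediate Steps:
$C{\left(r \right)} = - r^{2}$ ($C{\left(r \right)} = r^{2} \left(-1\right) = - r^{2}$)
$\frac{1}{C{\left(-75 \right)} + 82569} = \frac{1}{- \left(-75\right)^{2} + 82569} = \frac{1}{\left(-1\right) 5625 + 82569} = \frac{1}{-5625 + 82569} = \frac{1}{76944}$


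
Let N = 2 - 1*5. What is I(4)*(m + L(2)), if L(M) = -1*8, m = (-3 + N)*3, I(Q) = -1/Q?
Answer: 13/2 ≈ 6.5000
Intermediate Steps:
N = -3 (N = 2 - 5 = -3)
m = -18 (m = (-3 - 3)*3 = -6*3 = -18)
L(M) = -8
I(4)*(m + L(2)) = (-1/4)*(-18 - 8) = -1*¼*(-26) = -¼*(-26) = 13/2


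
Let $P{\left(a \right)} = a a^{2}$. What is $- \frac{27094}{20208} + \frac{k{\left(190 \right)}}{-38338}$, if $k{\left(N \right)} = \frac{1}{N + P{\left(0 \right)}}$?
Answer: $- \frac{24669834611}{18399939720} \approx -1.3408$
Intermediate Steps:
$P{\left(a \right)} = a^{3}$
$k{\left(N \right)} = \frac{1}{N}$ ($k{\left(N \right)} = \frac{1}{N + 0^{3}} = \frac{1}{N + 0} = \frac{1}{N}$)
$- \frac{27094}{20208} + \frac{k{\left(190 \right)}}{-38338} = - \frac{27094}{20208} + \frac{1}{190 \left(-38338\right)} = \left(-27094\right) \frac{1}{20208} + \frac{1}{190} \left(- \frac{1}{38338}\right) = - \frac{13547}{10104} - \frac{1}{7284220} = - \frac{24669834611}{18399939720}$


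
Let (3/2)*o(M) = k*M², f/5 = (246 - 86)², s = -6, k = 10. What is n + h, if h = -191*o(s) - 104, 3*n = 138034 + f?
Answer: 42734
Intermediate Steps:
f = 128000 (f = 5*(246 - 86)² = 5*160² = 5*25600 = 128000)
o(M) = 20*M²/3 (o(M) = 2*(10*M²)/3 = 20*M²/3)
n = 88678 (n = (138034 + 128000)/3 = (⅓)*266034 = 88678)
h = -45944 (h = -3820*(-6)²/3 - 104 = -3820*36/3 - 104 = -191*240 - 104 = -45840 - 104 = -45944)
n + h = 88678 - 45944 = 42734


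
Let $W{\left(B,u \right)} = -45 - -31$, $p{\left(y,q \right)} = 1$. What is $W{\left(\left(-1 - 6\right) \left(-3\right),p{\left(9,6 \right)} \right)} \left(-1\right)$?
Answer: $14$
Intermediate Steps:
$W{\left(B,u \right)} = -14$ ($W{\left(B,u \right)} = -45 + 31 = -14$)
$W{\left(\left(-1 - 6\right) \left(-3\right),p{\left(9,6 \right)} \right)} \left(-1\right) = \left(-14\right) \left(-1\right) = 14$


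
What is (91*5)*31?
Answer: 14105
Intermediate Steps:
(91*5)*31 = 455*31 = 14105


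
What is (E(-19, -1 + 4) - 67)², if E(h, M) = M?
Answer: 4096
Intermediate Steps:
(E(-19, -1 + 4) - 67)² = ((-1 + 4) - 67)² = (3 - 67)² = (-64)² = 4096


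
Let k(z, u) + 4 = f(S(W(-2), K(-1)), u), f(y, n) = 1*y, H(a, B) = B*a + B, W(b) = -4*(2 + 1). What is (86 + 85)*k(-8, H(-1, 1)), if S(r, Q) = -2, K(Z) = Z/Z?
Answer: -1026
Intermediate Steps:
K(Z) = 1
W(b) = -12 (W(b) = -4*3 = -12)
H(a, B) = B + B*a
f(y, n) = y
k(z, u) = -6 (k(z, u) = -4 - 2 = -6)
(86 + 85)*k(-8, H(-1, 1)) = (86 + 85)*(-6) = 171*(-6) = -1026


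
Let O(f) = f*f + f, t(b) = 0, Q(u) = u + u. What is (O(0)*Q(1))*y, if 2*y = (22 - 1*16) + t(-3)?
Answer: 0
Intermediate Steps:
Q(u) = 2*u
O(f) = f + f² (O(f) = f² + f = f + f²)
y = 3 (y = ((22 - 1*16) + 0)/2 = ((22 - 16) + 0)/2 = (6 + 0)/2 = (½)*6 = 3)
(O(0)*Q(1))*y = ((0*(1 + 0))*(2*1))*3 = ((0*1)*2)*3 = (0*2)*3 = 0*3 = 0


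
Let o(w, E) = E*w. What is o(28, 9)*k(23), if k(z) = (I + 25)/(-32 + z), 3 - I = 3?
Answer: -700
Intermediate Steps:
I = 0 (I = 3 - 1*3 = 3 - 3 = 0)
k(z) = 25/(-32 + z) (k(z) = (0 + 25)/(-32 + z) = 25/(-32 + z))
o(28, 9)*k(23) = (9*28)*(25/(-32 + 23)) = 252*(25/(-9)) = 252*(25*(-1/9)) = 252*(-25/9) = -700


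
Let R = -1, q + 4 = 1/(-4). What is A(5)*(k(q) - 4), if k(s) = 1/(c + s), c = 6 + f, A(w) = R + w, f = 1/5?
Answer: -544/39 ≈ -13.949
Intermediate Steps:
f = ⅕ ≈ 0.20000
q = -17/4 (q = -4 + 1/(-4) = -4 - ¼ = -17/4 ≈ -4.2500)
A(w) = -1 + w
c = 31/5 (c = 6 + ⅕ = 31/5 ≈ 6.2000)
k(s) = 1/(31/5 + s)
A(5)*(k(q) - 4) = (-1 + 5)*(5/(31 + 5*(-17/4)) - 4) = 4*(5/(31 - 85/4) - 4) = 4*(5/(39/4) - 4) = 4*(5*(4/39) - 4) = 4*(20/39 - 4) = 4*(-136/39) = -544/39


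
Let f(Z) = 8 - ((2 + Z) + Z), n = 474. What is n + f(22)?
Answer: 436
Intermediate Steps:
f(Z) = 6 - 2*Z (f(Z) = 8 - (2 + 2*Z) = 8 + (-2 - 2*Z) = 6 - 2*Z)
n + f(22) = 474 + (6 - 2*22) = 474 + (6 - 44) = 474 - 38 = 436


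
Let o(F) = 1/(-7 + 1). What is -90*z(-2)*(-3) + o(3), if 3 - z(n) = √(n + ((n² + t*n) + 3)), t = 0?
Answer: 4859/6 - 270*√5 ≈ 206.09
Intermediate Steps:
z(n) = 3 - √(3 + n + n²) (z(n) = 3 - √(n + ((n² + 0*n) + 3)) = 3 - √(n + ((n² + 0) + 3)) = 3 - √(n + (n² + 3)) = 3 - √(n + (3 + n²)) = 3 - √(3 + n + n²))
o(F) = -⅙ (o(F) = 1/(-6) = -⅙)
-90*z(-2)*(-3) + o(3) = -90*(3 - √(3 - 2 + (-2)²))*(-3) - ⅙ = -90*(3 - √(3 - 2 + 4))*(-3) - ⅙ = -90*(3 - √5)*(-3) - ⅙ = -90*(-9 + 3*√5) - ⅙ = (810 - 270*√5) - ⅙ = 4859/6 - 270*√5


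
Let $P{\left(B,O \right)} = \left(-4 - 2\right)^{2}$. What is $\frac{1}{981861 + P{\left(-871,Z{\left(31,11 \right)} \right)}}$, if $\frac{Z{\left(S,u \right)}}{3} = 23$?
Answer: $\frac{1}{981897} \approx 1.0184 \cdot 10^{-6}$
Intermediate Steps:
$Z{\left(S,u \right)} = 69$ ($Z{\left(S,u \right)} = 3 \cdot 23 = 69$)
$P{\left(B,O \right)} = 36$ ($P{\left(B,O \right)} = \left(-6\right)^{2} = 36$)
$\frac{1}{981861 + P{\left(-871,Z{\left(31,11 \right)} \right)}} = \frac{1}{981861 + 36} = \frac{1}{981897}$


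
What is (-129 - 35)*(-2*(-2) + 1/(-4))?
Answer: -615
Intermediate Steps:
(-129 - 35)*(-2*(-2) + 1/(-4)) = -164*(4 - 1/4) = -164*15/4 = -615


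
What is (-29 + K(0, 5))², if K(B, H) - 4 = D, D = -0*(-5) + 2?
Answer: 529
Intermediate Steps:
D = 2 (D = -3*0 + 2 = 0 + 2 = 2)
K(B, H) = 6 (K(B, H) = 4 + 2 = 6)
(-29 + K(0, 5))² = (-29 + 6)² = (-23)² = 529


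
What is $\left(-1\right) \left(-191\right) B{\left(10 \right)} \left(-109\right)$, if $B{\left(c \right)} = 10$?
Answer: $-208190$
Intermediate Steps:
$\left(-1\right) \left(-191\right) B{\left(10 \right)} \left(-109\right) = \left(-1\right) \left(-191\right) 10 \left(-109\right) = 191 \cdot 10 \left(-109\right) = 1910 \left(-109\right) = -208190$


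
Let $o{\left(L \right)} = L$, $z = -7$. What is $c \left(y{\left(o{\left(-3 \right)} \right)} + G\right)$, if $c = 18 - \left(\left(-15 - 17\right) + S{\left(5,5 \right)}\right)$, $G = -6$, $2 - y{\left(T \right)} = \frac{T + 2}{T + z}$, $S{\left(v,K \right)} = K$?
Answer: $- \frac{369}{2} \approx -184.5$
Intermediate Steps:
$y{\left(T \right)} = 2 - \frac{2 + T}{-7 + T}$ ($y{\left(T \right)} = 2 - \frac{T + 2}{T - 7} = 2 - \frac{2 + T}{-7 + T}$)
$c = 45$ ($c = 18 - \left(\left(-15 - 17\right) + 5\right) = 18 - \left(-32 + 5\right) = 18 - -27 = 18 + 27 = 45$)
$c \left(y{\left(o{\left(-3 \right)} \right)} + G\right) = 45 \left(\frac{-16 - 3}{-7 - 3} - 6\right) = 45 \left(\frac{1}{-10} \left(-19\right) - 6\right) = 45 \left(\left(- \frac{1}{10}\right) \left(-19\right) - 6\right) = 45 \left(\frac{19}{10} - 6\right) = 45 \left(- \frac{41}{10}\right) = - \frac{369}{2}$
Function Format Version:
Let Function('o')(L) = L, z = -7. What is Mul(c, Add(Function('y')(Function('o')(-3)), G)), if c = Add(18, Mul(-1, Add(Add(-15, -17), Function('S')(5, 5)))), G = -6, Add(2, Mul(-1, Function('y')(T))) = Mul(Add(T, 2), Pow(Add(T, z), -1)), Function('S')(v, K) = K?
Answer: Rational(-369, 2) ≈ -184.50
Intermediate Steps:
Function('y')(T) = Add(2, Mul(-1, Pow(Add(-7, T), -1), Add(2, T))) (Function('y')(T) = Add(2, Mul(-1, Mul(Add(T, 2), Pow(Add(T, -7), -1)))) = Add(2, Mul(-1, Mul(Add(2, T), Pow(Add(-7, T), -1)))) = Add(2, Mul(-1, Mul(Pow(Add(-7, T), -1), Add(2, T)))) = Add(2, Mul(-1, Pow(Add(-7, T), -1), Add(2, T))))
c = 45 (c = Add(18, Mul(-1, Add(Add(-15, -17), 5))) = Add(18, Mul(-1, Add(-32, 5))) = Add(18, Mul(-1, -27)) = Add(18, 27) = 45)
Mul(c, Add(Function('y')(Function('o')(-3)), G)) = Mul(45, Add(Mul(Pow(Add(-7, -3), -1), Add(-16, -3)), -6)) = Mul(45, Add(Mul(Pow(-10, -1), -19), -6)) = Mul(45, Add(Mul(Rational(-1, 10), -19), -6)) = Mul(45, Add(Rational(19, 10), -6)) = Mul(45, Rational(-41, 10)) = Rational(-369, 2)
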